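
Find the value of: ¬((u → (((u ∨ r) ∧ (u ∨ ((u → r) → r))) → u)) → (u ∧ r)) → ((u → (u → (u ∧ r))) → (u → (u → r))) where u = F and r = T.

T

u ∨ r = F ∨ T = T
u → r = F → T = T
(u → r) → r = T → T = T
u ∨ ((u → r) → r) = F ∨ T = T
(u ∨ r) ∧ (u ∨ ((u → r) → r)) = T ∧ T = T
((u ∨ r) ∧ (u ∨ ((u → r) → r))) → u = T → F = F
u → (((u ∨ r) ∧ (u ∨ ((u → r) → r))) → u) = F → F = T
u ∧ r = F ∧ T = F
(u → (((u ∨ r) ∧ (u ∨ ((u → r) → r))) → u)) → (u ∧ r) = T → F = F
¬((u → (((u ∨ r) ∧ (u ∨ ((u → r) → r))) → u)) → (u ∧ r)) = ¬F = T
u ∧ r = F ∧ T = F
u → (u ∧ r) = F → F = T
u → (u → (u ∧ r)) = F → T = T
u → r = F → T = T
u → (u → r) = F → T = T
(u → (u → (u ∧ r))) → (u → (u → r)) = T → T = T
¬((u → (((u ∨ r) ∧ (u ∨ ((u → r) → r))) → u)) → (u ∧ r)) → ((u → (u → (u ∧ r))) → (u → (u → r))) = T → T = T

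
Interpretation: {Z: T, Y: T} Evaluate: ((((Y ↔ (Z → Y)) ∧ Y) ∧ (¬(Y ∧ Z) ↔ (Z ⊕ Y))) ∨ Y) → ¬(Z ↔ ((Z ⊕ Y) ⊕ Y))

F

Substituting Z=T, Y=T:
Z → Y = T → T = T
Y ↔ (Z → Y) = T ↔ T = T
(Y ↔ (Z → Y)) ∧ Y = T ∧ T = T
Y ∧ Z = T ∧ T = T
¬(Y ∧ Z) = ¬T = F
Z ⊕ Y = T ⊕ T = F
¬(Y ∧ Z) ↔ (Z ⊕ Y) = F ↔ F = T
((Y ↔ (Z → Y)) ∧ Y) ∧ (¬(Y ∧ Z) ↔ (Z ⊕ Y)) = T ∧ T = T
(((Y ↔ (Z → Y)) ∧ Y) ∧ (¬(Y ∧ Z) ↔ (Z ⊕ Y))) ∨ Y = T ∨ T = T
Z ⊕ Y = T ⊕ T = F
(Z ⊕ Y) ⊕ Y = F ⊕ T = T
Z ↔ ((Z ⊕ Y) ⊕ Y) = T ↔ T = T
¬(Z ↔ ((Z ⊕ Y) ⊕ Y)) = ¬T = F
((((Y ↔ (Z → Y)) ∧ Y) ∧ (¬(Y ∧ Z) ↔ (Z ⊕ Y))) ∨ Y) → ¬(Z ↔ ((Z ⊕ Y) ⊕ Y)) = T → F = F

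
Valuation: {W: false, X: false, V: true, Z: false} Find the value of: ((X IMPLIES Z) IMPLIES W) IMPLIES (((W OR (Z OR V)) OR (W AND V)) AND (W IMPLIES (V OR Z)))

X IMPLIES Z = false IMPLIES false = true
(X IMPLIES Z) IMPLIES W = true IMPLIES false = false
Z OR V = false OR true = true
W OR (Z OR V) = false OR true = true
W AND V = false AND true = false
(W OR (Z OR V)) OR (W AND V) = true OR false = true
V OR Z = true OR false = true
W IMPLIES (V OR Z) = false IMPLIES true = true
((W OR (Z OR V)) OR (W AND V)) AND (W IMPLIES (V OR Z)) = true AND true = true
((X IMPLIES Z) IMPLIES W) IMPLIES (((W OR (Z OR V)) OR (W AND V)) AND (W IMPLIES (V OR Z))) = false IMPLIES true = true

true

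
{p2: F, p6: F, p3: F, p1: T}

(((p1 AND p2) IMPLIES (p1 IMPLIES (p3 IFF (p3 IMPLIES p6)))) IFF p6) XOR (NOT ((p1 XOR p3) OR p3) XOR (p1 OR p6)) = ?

p1 AND p2 = T AND F = F
p3 IMPLIES p6 = F IMPLIES F = T
p3 IFF (p3 IMPLIES p6) = F IFF T = F
p1 IMPLIES (p3 IFF (p3 IMPLIES p6)) = T IMPLIES F = F
(p1 AND p2) IMPLIES (p1 IMPLIES (p3 IFF (p3 IMPLIES p6))) = F IMPLIES F = T
((p1 AND p2) IMPLIES (p1 IMPLIES (p3 IFF (p3 IMPLIES p6)))) IFF p6 = T IFF F = F
p1 XOR p3 = T XOR F = T
(p1 XOR p3) OR p3 = T OR F = T
NOT ((p1 XOR p3) OR p3) = NOT T = F
p1 OR p6 = T OR F = T
NOT ((p1 XOR p3) OR p3) XOR (p1 OR p6) = F XOR T = T
(((p1 AND p2) IMPLIES (p1 IMPLIES (p3 IFF (p3 IMPLIES p6)))) IFF p6) XOR (NOT ((p1 XOR p3) OR p3) XOR (p1 OR p6)) = F XOR T = T

T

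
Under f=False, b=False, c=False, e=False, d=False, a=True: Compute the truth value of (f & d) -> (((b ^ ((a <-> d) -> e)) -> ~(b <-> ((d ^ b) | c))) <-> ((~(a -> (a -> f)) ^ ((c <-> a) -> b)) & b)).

True

Substituting f=False, b=False, c=False, e=False, d=False, a=True:
f & d = False & False = False
a <-> d = True <-> False = False
(a <-> d) -> e = False -> False = True
b ^ ((a <-> d) -> e) = False ^ True = True
d ^ b = False ^ False = False
(d ^ b) | c = False | False = False
b <-> ((d ^ b) | c) = False <-> False = True
~(b <-> ((d ^ b) | c)) = ~True = False
(b ^ ((a <-> d) -> e)) -> ~(b <-> ((d ^ b) | c)) = True -> False = False
a -> f = True -> False = False
a -> (a -> f) = True -> False = False
~(a -> (a -> f)) = ~False = True
c <-> a = False <-> True = False
(c <-> a) -> b = False -> False = True
~(a -> (a -> f)) ^ ((c <-> a) -> b) = True ^ True = False
(~(a -> (a -> f)) ^ ((c <-> a) -> b)) & b = False & False = False
((b ^ ((a <-> d) -> e)) -> ~(b <-> ((d ^ b) | c))) <-> ((~(a -> (a -> f)) ^ ((c <-> a) -> b)) & b) = False <-> False = True
(f & d) -> (((b ^ ((a <-> d) -> e)) -> ~(b <-> ((d ^ b) | c))) <-> ((~(a -> (a -> f)) ^ ((c <-> a) -> b)) & b)) = False -> True = True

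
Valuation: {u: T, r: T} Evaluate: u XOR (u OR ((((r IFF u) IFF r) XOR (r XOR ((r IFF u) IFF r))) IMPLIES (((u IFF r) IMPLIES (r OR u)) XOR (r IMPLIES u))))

r IFF u = T IFF T = T
(r IFF u) IFF r = T IFF T = T
r IFF u = T IFF T = T
(r IFF u) IFF r = T IFF T = T
r XOR ((r IFF u) IFF r) = T XOR T = F
((r IFF u) IFF r) XOR (r XOR ((r IFF u) IFF r)) = T XOR F = T
u IFF r = T IFF T = T
r OR u = T OR T = T
(u IFF r) IMPLIES (r OR u) = T IMPLIES T = T
r IMPLIES u = T IMPLIES T = T
((u IFF r) IMPLIES (r OR u)) XOR (r IMPLIES u) = T XOR T = F
(((r IFF u) IFF r) XOR (r XOR ((r IFF u) IFF r))) IMPLIES (((u IFF r) IMPLIES (r OR u)) XOR (r IMPLIES u)) = T IMPLIES F = F
u OR ((((r IFF u) IFF r) XOR (r XOR ((r IFF u) IFF r))) IMPLIES (((u IFF r) IMPLIES (r OR u)) XOR (r IMPLIES u))) = T OR F = T
u XOR (u OR ((((r IFF u) IFF r) XOR (r XOR ((r IFF u) IFF r))) IMPLIES (((u IFF r) IMPLIES (r OR u)) XOR (r IMPLIES u)))) = T XOR T = F

F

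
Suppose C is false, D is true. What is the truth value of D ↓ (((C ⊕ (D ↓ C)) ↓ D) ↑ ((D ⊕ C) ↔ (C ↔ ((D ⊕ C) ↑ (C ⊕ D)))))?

D ↓ C = T ↓ F = F
C ⊕ (D ↓ C) = F ⊕ F = F
(C ⊕ (D ↓ C)) ↓ D = F ↓ T = F
D ⊕ C = T ⊕ F = T
D ⊕ C = T ⊕ F = T
C ⊕ D = F ⊕ T = T
(D ⊕ C) ↑ (C ⊕ D) = T ↑ T = F
C ↔ ((D ⊕ C) ↑ (C ⊕ D)) = F ↔ F = T
(D ⊕ C) ↔ (C ↔ ((D ⊕ C) ↑ (C ⊕ D))) = T ↔ T = T
((C ⊕ (D ↓ C)) ↓ D) ↑ ((D ⊕ C) ↔ (C ↔ ((D ⊕ C) ↑ (C ⊕ D)))) = F ↑ T = T
D ↓ (((C ⊕ (D ↓ C)) ↓ D) ↑ ((D ⊕ C) ↔ (C ↔ ((D ⊕ C) ↑ (C ⊕ D))))) = T ↓ T = F

F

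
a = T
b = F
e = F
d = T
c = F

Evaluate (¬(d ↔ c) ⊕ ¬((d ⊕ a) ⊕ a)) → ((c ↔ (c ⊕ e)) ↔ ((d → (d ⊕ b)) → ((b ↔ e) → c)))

F

d ↔ c = T ↔ F = F
¬(d ↔ c) = ¬F = T
d ⊕ a = T ⊕ T = F
(d ⊕ a) ⊕ a = F ⊕ T = T
¬((d ⊕ a) ⊕ a) = ¬T = F
¬(d ↔ c) ⊕ ¬((d ⊕ a) ⊕ a) = T ⊕ F = T
c ⊕ e = F ⊕ F = F
c ↔ (c ⊕ e) = F ↔ F = T
d ⊕ b = T ⊕ F = T
d → (d ⊕ b) = T → T = T
b ↔ e = F ↔ F = T
(b ↔ e) → c = T → F = F
(d → (d ⊕ b)) → ((b ↔ e) → c) = T → F = F
(c ↔ (c ⊕ e)) ↔ ((d → (d ⊕ b)) → ((b ↔ e) → c)) = T ↔ F = F
(¬(d ↔ c) ⊕ ¬((d ⊕ a) ⊕ a)) → ((c ↔ (c ⊕ e)) ↔ ((d → (d ⊕ b)) → ((b ↔ e) → c))) = T → F = F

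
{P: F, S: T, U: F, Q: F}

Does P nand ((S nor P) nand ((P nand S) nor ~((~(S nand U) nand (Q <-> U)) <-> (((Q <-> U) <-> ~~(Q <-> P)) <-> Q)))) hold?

T

S nor P = T nor F = F
P nand S = F nand T = T
S nand U = T nand F = T
~(S nand U) = ~T = F
Q <-> U = F <-> F = T
~(S nand U) nand (Q <-> U) = F nand T = T
Q <-> U = F <-> F = T
Q <-> P = F <-> F = T
~(Q <-> P) = ~T = F
~~(Q <-> P) = ~F = T
(Q <-> U) <-> ~~(Q <-> P) = T <-> T = T
((Q <-> U) <-> ~~(Q <-> P)) <-> Q = T <-> F = F
(~(S nand U) nand (Q <-> U)) <-> (((Q <-> U) <-> ~~(Q <-> P)) <-> Q) = T <-> F = F
~((~(S nand U) nand (Q <-> U)) <-> (((Q <-> U) <-> ~~(Q <-> P)) <-> Q)) = ~F = T
(P nand S) nor ~((~(S nand U) nand (Q <-> U)) <-> (((Q <-> U) <-> ~~(Q <-> P)) <-> Q)) = T nor T = F
(S nor P) nand ((P nand S) nor ~((~(S nand U) nand (Q <-> U)) <-> (((Q <-> U) <-> ~~(Q <-> P)) <-> Q))) = F nand F = T
P nand ((S nor P) nand ((P nand S) nor ~((~(S nand U) nand (Q <-> U)) <-> (((Q <-> U) <-> ~~(Q <-> P)) <-> Q)))) = F nand T = T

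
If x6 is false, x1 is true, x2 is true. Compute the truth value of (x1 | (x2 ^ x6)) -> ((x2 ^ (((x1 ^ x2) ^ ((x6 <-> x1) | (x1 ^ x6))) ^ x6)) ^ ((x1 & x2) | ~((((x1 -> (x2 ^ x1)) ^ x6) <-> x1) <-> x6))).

True

x2 ^ x6 = True ^ False = True
x1 | (x2 ^ x6) = True | True = True
x1 ^ x2 = True ^ True = False
x6 <-> x1 = False <-> True = False
x1 ^ x6 = True ^ False = True
(x6 <-> x1) | (x1 ^ x6) = False | True = True
(x1 ^ x2) ^ ((x6 <-> x1) | (x1 ^ x6)) = False ^ True = True
((x1 ^ x2) ^ ((x6 <-> x1) | (x1 ^ x6))) ^ x6 = True ^ False = True
x2 ^ (((x1 ^ x2) ^ ((x6 <-> x1) | (x1 ^ x6))) ^ x6) = True ^ True = False
x1 & x2 = True & True = True
x2 ^ x1 = True ^ True = False
x1 -> (x2 ^ x1) = True -> False = False
(x1 -> (x2 ^ x1)) ^ x6 = False ^ False = False
((x1 -> (x2 ^ x1)) ^ x6) <-> x1 = False <-> True = False
(((x1 -> (x2 ^ x1)) ^ x6) <-> x1) <-> x6 = False <-> False = True
~((((x1 -> (x2 ^ x1)) ^ x6) <-> x1) <-> x6) = ~True = False
(x1 & x2) | ~((((x1 -> (x2 ^ x1)) ^ x6) <-> x1) <-> x6) = True | False = True
(x2 ^ (((x1 ^ x2) ^ ((x6 <-> x1) | (x1 ^ x6))) ^ x6)) ^ ((x1 & x2) | ~((((x1 -> (x2 ^ x1)) ^ x6) <-> x1) <-> x6)) = False ^ True = True
(x1 | (x2 ^ x6)) -> ((x2 ^ (((x1 ^ x2) ^ ((x6 <-> x1) | (x1 ^ x6))) ^ x6)) ^ ((x1 & x2) | ~((((x1 -> (x2 ^ x1)) ^ x6) <-> x1) <-> x6))) = True -> True = True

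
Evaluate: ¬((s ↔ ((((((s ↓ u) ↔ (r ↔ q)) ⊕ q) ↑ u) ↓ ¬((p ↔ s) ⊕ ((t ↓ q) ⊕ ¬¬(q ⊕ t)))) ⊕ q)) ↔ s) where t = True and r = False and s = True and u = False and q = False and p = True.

True

Substituting t=True, r=False, s=True, u=False, q=False, p=True:
s ↓ u = True ↓ False = False
r ↔ q = False ↔ False = True
(s ↓ u) ↔ (r ↔ q) = False ↔ True = False
((s ↓ u) ↔ (r ↔ q)) ⊕ q = False ⊕ False = False
(((s ↓ u) ↔ (r ↔ q)) ⊕ q) ↑ u = False ↑ False = True
p ↔ s = True ↔ True = True
t ↓ q = True ↓ False = False
q ⊕ t = False ⊕ True = True
¬(q ⊕ t) = ¬True = False
¬¬(q ⊕ t) = ¬False = True
(t ↓ q) ⊕ ¬¬(q ⊕ t) = False ⊕ True = True
(p ↔ s) ⊕ ((t ↓ q) ⊕ ¬¬(q ⊕ t)) = True ⊕ True = False
¬((p ↔ s) ⊕ ((t ↓ q) ⊕ ¬¬(q ⊕ t))) = ¬False = True
((((s ↓ u) ↔ (r ↔ q)) ⊕ q) ↑ u) ↓ ¬((p ↔ s) ⊕ ((t ↓ q) ⊕ ¬¬(q ⊕ t))) = True ↓ True = False
(((((s ↓ u) ↔ (r ↔ q)) ⊕ q) ↑ u) ↓ ¬((p ↔ s) ⊕ ((t ↓ q) ⊕ ¬¬(q ⊕ t)))) ⊕ q = False ⊕ False = False
s ↔ ((((((s ↓ u) ↔ (r ↔ q)) ⊕ q) ↑ u) ↓ ¬((p ↔ s) ⊕ ((t ↓ q) ⊕ ¬¬(q ⊕ t)))) ⊕ q) = True ↔ False = False
(s ↔ ((((((s ↓ u) ↔ (r ↔ q)) ⊕ q) ↑ u) ↓ ¬((p ↔ s) ⊕ ((t ↓ q) ⊕ ¬¬(q ⊕ t)))) ⊕ q)) ↔ s = False ↔ True = False
¬((s ↔ ((((((s ↓ u) ↔ (r ↔ q)) ⊕ q) ↑ u) ↓ ¬((p ↔ s) ⊕ ((t ↓ q) ⊕ ¬¬(q ⊕ t)))) ⊕ q)) ↔ s) = ¬False = True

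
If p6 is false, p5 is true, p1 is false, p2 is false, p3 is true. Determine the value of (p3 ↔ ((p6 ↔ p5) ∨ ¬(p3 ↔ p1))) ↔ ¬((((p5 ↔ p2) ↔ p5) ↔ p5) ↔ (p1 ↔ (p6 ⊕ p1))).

T

p6 ↔ p5 = F ↔ T = F
p3 ↔ p1 = T ↔ F = F
¬(p3 ↔ p1) = ¬F = T
(p6 ↔ p5) ∨ ¬(p3 ↔ p1) = F ∨ T = T
p3 ↔ ((p6 ↔ p5) ∨ ¬(p3 ↔ p1)) = T ↔ T = T
p5 ↔ p2 = T ↔ F = F
(p5 ↔ p2) ↔ p5 = F ↔ T = F
((p5 ↔ p2) ↔ p5) ↔ p5 = F ↔ T = F
p6 ⊕ p1 = F ⊕ F = F
p1 ↔ (p6 ⊕ p1) = F ↔ F = T
(((p5 ↔ p2) ↔ p5) ↔ p5) ↔ (p1 ↔ (p6 ⊕ p1)) = F ↔ T = F
¬((((p5 ↔ p2) ↔ p5) ↔ p5) ↔ (p1 ↔ (p6 ⊕ p1))) = ¬F = T
(p3 ↔ ((p6 ↔ p5) ∨ ¬(p3 ↔ p1))) ↔ ¬((((p5 ↔ p2) ↔ p5) ↔ p5) ↔ (p1 ↔ (p6 ⊕ p1))) = T ↔ T = T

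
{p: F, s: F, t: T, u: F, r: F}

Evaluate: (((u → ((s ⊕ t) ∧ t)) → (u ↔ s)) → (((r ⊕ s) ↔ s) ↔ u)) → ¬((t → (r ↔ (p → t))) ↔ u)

Substituting p=F, s=F, t=T, u=F, r=F:
s ⊕ t = F ⊕ T = T
(s ⊕ t) ∧ t = T ∧ T = T
u → ((s ⊕ t) ∧ t) = F → T = T
u ↔ s = F ↔ F = T
(u → ((s ⊕ t) ∧ t)) → (u ↔ s) = T → T = T
r ⊕ s = F ⊕ F = F
(r ⊕ s) ↔ s = F ↔ F = T
((r ⊕ s) ↔ s) ↔ u = T ↔ F = F
((u → ((s ⊕ t) ∧ t)) → (u ↔ s)) → (((r ⊕ s) ↔ s) ↔ u) = T → F = F
p → t = F → T = T
r ↔ (p → t) = F ↔ T = F
t → (r ↔ (p → t)) = T → F = F
(t → (r ↔ (p → t))) ↔ u = F ↔ F = T
¬((t → (r ↔ (p → t))) ↔ u) = ¬T = F
(((u → ((s ⊕ t) ∧ t)) → (u ↔ s)) → (((r ⊕ s) ↔ s) ↔ u)) → ¬((t → (r ↔ (p → t))) ↔ u) = F → F = T

T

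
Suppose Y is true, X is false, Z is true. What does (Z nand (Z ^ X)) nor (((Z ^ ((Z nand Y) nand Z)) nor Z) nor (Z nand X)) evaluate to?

T

Z ^ X = T ^ F = T
Z nand (Z ^ X) = T nand T = F
Z nand Y = T nand T = F
(Z nand Y) nand Z = F nand T = T
Z ^ ((Z nand Y) nand Z) = T ^ T = F
(Z ^ ((Z nand Y) nand Z)) nor Z = F nor T = F
Z nand X = T nand F = T
((Z ^ ((Z nand Y) nand Z)) nor Z) nor (Z nand X) = F nor T = F
(Z nand (Z ^ X)) nor (((Z ^ ((Z nand Y) nand Z)) nor Z) nor (Z nand X)) = F nor F = T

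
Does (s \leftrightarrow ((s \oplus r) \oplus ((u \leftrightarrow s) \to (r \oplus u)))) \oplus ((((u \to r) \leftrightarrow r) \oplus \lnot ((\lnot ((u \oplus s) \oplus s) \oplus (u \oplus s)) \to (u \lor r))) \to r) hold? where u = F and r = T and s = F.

F

Substituting u=F, r=T, s=F:
s \oplus r = F \oplus T = T
u \leftrightarrow s = F \leftrightarrow F = T
r \oplus u = T \oplus F = T
(u \leftrightarrow s) \to (r \oplus u) = T \to T = T
(s \oplus r) \oplus ((u \leftrightarrow s) \to (r \oplus u)) = T \oplus T = F
s \leftrightarrow ((s \oplus r) \oplus ((u \leftrightarrow s) \to (r \oplus u))) = F \leftrightarrow F = T
u \to r = F \to T = T
(u \to r) \leftrightarrow r = T \leftrightarrow T = T
u \oplus s = F \oplus F = F
(u \oplus s) \oplus s = F \oplus F = F
\lnot ((u \oplus s) \oplus s) = \lnot F = T
u \oplus s = F \oplus F = F
\lnot ((u \oplus s) \oplus s) \oplus (u \oplus s) = T \oplus F = T
u \lor r = F \lor T = T
(\lnot ((u \oplus s) \oplus s) \oplus (u \oplus s)) \to (u \lor r) = T \to T = T
\lnot ((\lnot ((u \oplus s) \oplus s) \oplus (u \oplus s)) \to (u \lor r)) = \lnot T = F
((u \to r) \leftrightarrow r) \oplus \lnot ((\lnot ((u \oplus s) \oplus s) \oplus (u \oplus s)) \to (u \lor r)) = T \oplus F = T
(((u \to r) \leftrightarrow r) \oplus \lnot ((\lnot ((u \oplus s) \oplus s) \oplus (u \oplus s)) \to (u \lor r))) \to r = T \to T = T
(s \leftrightarrow ((s \oplus r) \oplus ((u \leftrightarrow s) \to (r \oplus u)))) \oplus ((((u \to r) \leftrightarrow r) \oplus \lnot ((\lnot ((u \oplus s) \oplus s) \oplus (u \oplus s)) \to (u \lor r))) \to r) = T \oplus T = F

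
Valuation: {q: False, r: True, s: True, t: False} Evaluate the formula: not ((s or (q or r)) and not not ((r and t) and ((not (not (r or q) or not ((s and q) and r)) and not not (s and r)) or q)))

True

Substituting q=False, r=True, s=True, t=False:
q or r = False or True = True
s or (q or r) = True or True = True
r and t = True and False = False
r or q = True or False = True
not (r or q) = not True = False
s and q = True and False = False
(s and q) and r = False and True = False
not ((s and q) and r) = not False = True
not (r or q) or not ((s and q) and r) = False or True = True
not (not (r or q) or not ((s and q) and r)) = not True = False
s and r = True and True = True
not (s and r) = not True = False
not not (s and r) = not False = True
not (not (r or q) or not ((s and q) and r)) and not not (s and r) = False and True = False
(not (not (r or q) or not ((s and q) and r)) and not not (s and r)) or q = False or False = False
(r and t) and ((not (not (r or q) or not ((s and q) and r)) and not not (s and r)) or q) = False and False = False
not ((r and t) and ((not (not (r or q) or not ((s and q) and r)) and not not (s and r)) or q)) = not False = True
not not ((r and t) and ((not (not (r or q) or not ((s and q) and r)) and not not (s and r)) or q)) = not True = False
(s or (q or r)) and not not ((r and t) and ((not (not (r or q) or not ((s and q) and r)) and not not (s and r)) or q)) = True and False = False
not ((s or (q or r)) and not not ((r and t) and ((not (not (r or q) or not ((s and q) and r)) and not not (s and r)) or q))) = not False = True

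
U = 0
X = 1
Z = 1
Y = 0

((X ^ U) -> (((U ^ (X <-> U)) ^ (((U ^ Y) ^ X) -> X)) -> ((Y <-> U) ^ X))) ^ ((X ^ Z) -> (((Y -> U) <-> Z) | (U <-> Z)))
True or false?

1

X ^ U = 1 ^ 0 = 1
X <-> U = 1 <-> 0 = 0
U ^ (X <-> U) = 0 ^ 0 = 0
U ^ Y = 0 ^ 0 = 0
(U ^ Y) ^ X = 0 ^ 1 = 1
((U ^ Y) ^ X) -> X = 1 -> 1 = 1
(U ^ (X <-> U)) ^ (((U ^ Y) ^ X) -> X) = 0 ^ 1 = 1
Y <-> U = 0 <-> 0 = 1
(Y <-> U) ^ X = 1 ^ 1 = 0
((U ^ (X <-> U)) ^ (((U ^ Y) ^ X) -> X)) -> ((Y <-> U) ^ X) = 1 -> 0 = 0
(X ^ U) -> (((U ^ (X <-> U)) ^ (((U ^ Y) ^ X) -> X)) -> ((Y <-> U) ^ X)) = 1 -> 0 = 0
X ^ Z = 1 ^ 1 = 0
Y -> U = 0 -> 0 = 1
(Y -> U) <-> Z = 1 <-> 1 = 1
U <-> Z = 0 <-> 1 = 0
((Y -> U) <-> Z) | (U <-> Z) = 1 | 0 = 1
(X ^ Z) -> (((Y -> U) <-> Z) | (U <-> Z)) = 0 -> 1 = 1
((X ^ U) -> (((U ^ (X <-> U)) ^ (((U ^ Y) ^ X) -> X)) -> ((Y <-> U) ^ X))) ^ ((X ^ Z) -> (((Y -> U) <-> Z) | (U <-> Z))) = 0 ^ 1 = 1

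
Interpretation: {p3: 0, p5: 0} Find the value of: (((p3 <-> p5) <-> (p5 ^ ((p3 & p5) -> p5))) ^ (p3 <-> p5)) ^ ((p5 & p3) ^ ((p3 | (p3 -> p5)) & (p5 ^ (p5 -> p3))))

1

p3 <-> p5 = 0 <-> 0 = 1
p3 & p5 = 0 & 0 = 0
(p3 & p5) -> p5 = 0 -> 0 = 1
p5 ^ ((p3 & p5) -> p5) = 0 ^ 1 = 1
(p3 <-> p5) <-> (p5 ^ ((p3 & p5) -> p5)) = 1 <-> 1 = 1
p3 <-> p5 = 0 <-> 0 = 1
((p3 <-> p5) <-> (p5 ^ ((p3 & p5) -> p5))) ^ (p3 <-> p5) = 1 ^ 1 = 0
p5 & p3 = 0 & 0 = 0
p3 -> p5 = 0 -> 0 = 1
p3 | (p3 -> p5) = 0 | 1 = 1
p5 -> p3 = 0 -> 0 = 1
p5 ^ (p5 -> p3) = 0 ^ 1 = 1
(p3 | (p3 -> p5)) & (p5 ^ (p5 -> p3)) = 1 & 1 = 1
(p5 & p3) ^ ((p3 | (p3 -> p5)) & (p5 ^ (p5 -> p3))) = 0 ^ 1 = 1
(((p3 <-> p5) <-> (p5 ^ ((p3 & p5) -> p5))) ^ (p3 <-> p5)) ^ ((p5 & p3) ^ ((p3 | (p3 -> p5)) & (p5 ^ (p5 -> p3)))) = 0 ^ 1 = 1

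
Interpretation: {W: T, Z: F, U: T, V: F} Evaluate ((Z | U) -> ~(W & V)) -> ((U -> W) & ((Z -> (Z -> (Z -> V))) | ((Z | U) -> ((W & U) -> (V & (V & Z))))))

Z | U = F | T = T
W & V = T & F = F
~(W & V) = ~F = T
(Z | U) -> ~(W & V) = T -> T = T
U -> W = T -> T = T
Z -> V = F -> F = T
Z -> (Z -> V) = F -> T = T
Z -> (Z -> (Z -> V)) = F -> T = T
Z | U = F | T = T
W & U = T & T = T
V & Z = F & F = F
V & (V & Z) = F & F = F
(W & U) -> (V & (V & Z)) = T -> F = F
(Z | U) -> ((W & U) -> (V & (V & Z))) = T -> F = F
(Z -> (Z -> (Z -> V))) | ((Z | U) -> ((W & U) -> (V & (V & Z)))) = T | F = T
(U -> W) & ((Z -> (Z -> (Z -> V))) | ((Z | U) -> ((W & U) -> (V & (V & Z))))) = T & T = T
((Z | U) -> ~(W & V)) -> ((U -> W) & ((Z -> (Z -> (Z -> V))) | ((Z | U) -> ((W & U) -> (V & (V & Z)))))) = T -> T = T

T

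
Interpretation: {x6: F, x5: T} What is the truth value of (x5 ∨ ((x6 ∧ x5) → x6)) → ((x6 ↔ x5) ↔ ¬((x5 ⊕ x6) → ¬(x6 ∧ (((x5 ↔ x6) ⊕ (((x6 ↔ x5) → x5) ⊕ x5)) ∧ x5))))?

x6 ∧ x5 = F ∧ T = F
(x6 ∧ x5) → x6 = F → F = T
x5 ∨ ((x6 ∧ x5) → x6) = T ∨ T = T
x6 ↔ x5 = F ↔ T = F
x5 ⊕ x6 = T ⊕ F = T
x5 ↔ x6 = T ↔ F = F
x6 ↔ x5 = F ↔ T = F
(x6 ↔ x5) → x5 = F → T = T
((x6 ↔ x5) → x5) ⊕ x5 = T ⊕ T = F
(x5 ↔ x6) ⊕ (((x6 ↔ x5) → x5) ⊕ x5) = F ⊕ F = F
((x5 ↔ x6) ⊕ (((x6 ↔ x5) → x5) ⊕ x5)) ∧ x5 = F ∧ T = F
x6 ∧ (((x5 ↔ x6) ⊕ (((x6 ↔ x5) → x5) ⊕ x5)) ∧ x5) = F ∧ F = F
¬(x6 ∧ (((x5 ↔ x6) ⊕ (((x6 ↔ x5) → x5) ⊕ x5)) ∧ x5)) = ¬F = T
(x5 ⊕ x6) → ¬(x6 ∧ (((x5 ↔ x6) ⊕ (((x6 ↔ x5) → x5) ⊕ x5)) ∧ x5)) = T → T = T
¬((x5 ⊕ x6) → ¬(x6 ∧ (((x5 ↔ x6) ⊕ (((x6 ↔ x5) → x5) ⊕ x5)) ∧ x5))) = ¬T = F
(x6 ↔ x5) ↔ ¬((x5 ⊕ x6) → ¬(x6 ∧ (((x5 ↔ x6) ⊕ (((x6 ↔ x5) → x5) ⊕ x5)) ∧ x5))) = F ↔ F = T
(x5 ∨ ((x6 ∧ x5) → x6)) → ((x6 ↔ x5) ↔ ¬((x5 ⊕ x6) → ¬(x6 ∧ (((x5 ↔ x6) ⊕ (((x6 ↔ x5) → x5) ⊕ x5)) ∧ x5)))) = T → T = T

T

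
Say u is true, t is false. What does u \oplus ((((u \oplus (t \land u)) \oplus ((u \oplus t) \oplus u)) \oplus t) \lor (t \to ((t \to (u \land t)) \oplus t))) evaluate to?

F

Substituting u=T, t=F:
t \land u = F \land T = F
u \oplus (t \land u) = T \oplus F = T
u \oplus t = T \oplus F = T
(u \oplus t) \oplus u = T \oplus T = F
(u \oplus (t \land u)) \oplus ((u \oplus t) \oplus u) = T \oplus F = T
((u \oplus (t \land u)) \oplus ((u \oplus t) \oplus u)) \oplus t = T \oplus F = T
u \land t = T \land F = F
t \to (u \land t) = F \to F = T
(t \to (u \land t)) \oplus t = T \oplus F = T
t \to ((t \to (u \land t)) \oplus t) = F \to T = T
(((u \oplus (t \land u)) \oplus ((u \oplus t) \oplus u)) \oplus t) \lor (t \to ((t \to (u \land t)) \oplus t)) = T \lor T = T
u \oplus ((((u \oplus (t \land u)) \oplus ((u \oplus t) \oplus u)) \oplus t) \lor (t \to ((t \to (u \land t)) \oplus t))) = T \oplus T = F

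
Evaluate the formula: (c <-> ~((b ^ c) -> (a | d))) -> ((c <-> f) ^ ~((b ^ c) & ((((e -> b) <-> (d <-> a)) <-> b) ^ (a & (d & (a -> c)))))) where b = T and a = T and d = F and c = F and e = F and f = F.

Substituting b=T, a=T, d=F, c=F, e=F, f=F:
b ^ c = T ^ F = T
a | d = T | F = T
(b ^ c) -> (a | d) = T -> T = T
~((b ^ c) -> (a | d)) = ~T = F
c <-> ~((b ^ c) -> (a | d)) = F <-> F = T
c <-> f = F <-> F = T
b ^ c = T ^ F = T
e -> b = F -> T = T
d <-> a = F <-> T = F
(e -> b) <-> (d <-> a) = T <-> F = F
((e -> b) <-> (d <-> a)) <-> b = F <-> T = F
a -> c = T -> F = F
d & (a -> c) = F & F = F
a & (d & (a -> c)) = T & F = F
(((e -> b) <-> (d <-> a)) <-> b) ^ (a & (d & (a -> c))) = F ^ F = F
(b ^ c) & ((((e -> b) <-> (d <-> a)) <-> b) ^ (a & (d & (a -> c)))) = T & F = F
~((b ^ c) & ((((e -> b) <-> (d <-> a)) <-> b) ^ (a & (d & (a -> c))))) = ~F = T
(c <-> f) ^ ~((b ^ c) & ((((e -> b) <-> (d <-> a)) <-> b) ^ (a & (d & (a -> c))))) = T ^ T = F
(c <-> ~((b ^ c) -> (a | d))) -> ((c <-> f) ^ ~((b ^ c) & ((((e -> b) <-> (d <-> a)) <-> b) ^ (a & (d & (a -> c)))))) = T -> F = F

F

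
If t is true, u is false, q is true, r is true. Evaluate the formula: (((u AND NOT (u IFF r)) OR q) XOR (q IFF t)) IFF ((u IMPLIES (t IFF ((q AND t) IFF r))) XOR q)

T

Substituting t=T, u=F, q=T, r=T:
u IFF r = F IFF T = F
NOT (u IFF r) = NOT F = T
u AND NOT (u IFF r) = F AND T = F
(u AND NOT (u IFF r)) OR q = F OR T = T
q IFF t = T IFF T = T
((u AND NOT (u IFF r)) OR q) XOR (q IFF t) = T XOR T = F
q AND t = T AND T = T
(q AND t) IFF r = T IFF T = T
t IFF ((q AND t) IFF r) = T IFF T = T
u IMPLIES (t IFF ((q AND t) IFF r)) = F IMPLIES T = T
(u IMPLIES (t IFF ((q AND t) IFF r))) XOR q = T XOR T = F
(((u AND NOT (u IFF r)) OR q) XOR (q IFF t)) IFF ((u IMPLIES (t IFF ((q AND t) IFF r))) XOR q) = F IFF F = T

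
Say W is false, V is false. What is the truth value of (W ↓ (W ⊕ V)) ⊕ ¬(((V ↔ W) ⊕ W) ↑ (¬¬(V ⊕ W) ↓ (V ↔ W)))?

True

Substituting W=False, V=False:
W ⊕ V = False ⊕ False = False
W ↓ (W ⊕ V) = False ↓ False = True
V ↔ W = False ↔ False = True
(V ↔ W) ⊕ W = True ⊕ False = True
V ⊕ W = False ⊕ False = False
¬(V ⊕ W) = ¬False = True
¬¬(V ⊕ W) = ¬True = False
V ↔ W = False ↔ False = True
¬¬(V ⊕ W) ↓ (V ↔ W) = False ↓ True = False
((V ↔ W) ⊕ W) ↑ (¬¬(V ⊕ W) ↓ (V ↔ W)) = True ↑ False = True
¬(((V ↔ W) ⊕ W) ↑ (¬¬(V ⊕ W) ↓ (V ↔ W))) = ¬True = False
(W ↓ (W ⊕ V)) ⊕ ¬(((V ↔ W) ⊕ W) ↑ (¬¬(V ⊕ W) ↓ (V ↔ W))) = True ⊕ False = True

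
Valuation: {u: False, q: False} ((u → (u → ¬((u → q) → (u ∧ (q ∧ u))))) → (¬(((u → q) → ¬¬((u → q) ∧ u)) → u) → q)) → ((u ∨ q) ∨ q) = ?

False

u → q = False → False = True
q ∧ u = False ∧ False = False
u ∧ (q ∧ u) = False ∧ False = False
(u → q) → (u ∧ (q ∧ u)) = True → False = False
¬((u → q) → (u ∧ (q ∧ u))) = ¬False = True
u → ¬((u → q) → (u ∧ (q ∧ u))) = False → True = True
u → (u → ¬((u → q) → (u ∧ (q ∧ u)))) = False → True = True
u → q = False → False = True
u → q = False → False = True
(u → q) ∧ u = True ∧ False = False
¬((u → q) ∧ u) = ¬False = True
¬¬((u → q) ∧ u) = ¬True = False
(u → q) → ¬¬((u → q) ∧ u) = True → False = False
((u → q) → ¬¬((u → q) ∧ u)) → u = False → False = True
¬(((u → q) → ¬¬((u → q) ∧ u)) → u) = ¬True = False
¬(((u → q) → ¬¬((u → q) ∧ u)) → u) → q = False → False = True
(u → (u → ¬((u → q) → (u ∧ (q ∧ u))))) → (¬(((u → q) → ¬¬((u → q) ∧ u)) → u) → q) = True → True = True
u ∨ q = False ∨ False = False
(u ∨ q) ∨ q = False ∨ False = False
((u → (u → ¬((u → q) → (u ∧ (q ∧ u))))) → (¬(((u → q) → ¬¬((u → q) ∧ u)) → u) → q)) → ((u ∨ q) ∨ q) = True → False = False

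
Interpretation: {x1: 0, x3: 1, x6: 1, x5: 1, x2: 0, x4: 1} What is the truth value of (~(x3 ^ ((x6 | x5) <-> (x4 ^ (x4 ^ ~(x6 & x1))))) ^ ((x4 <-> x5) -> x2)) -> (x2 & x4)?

x6 | x5 = 1 | 1 = 1
x6 & x1 = 1 & 0 = 0
~(x6 & x1) = ~0 = 1
x4 ^ ~(x6 & x1) = 1 ^ 1 = 0
x4 ^ (x4 ^ ~(x6 & x1)) = 1 ^ 0 = 1
(x6 | x5) <-> (x4 ^ (x4 ^ ~(x6 & x1))) = 1 <-> 1 = 1
x3 ^ ((x6 | x5) <-> (x4 ^ (x4 ^ ~(x6 & x1)))) = 1 ^ 1 = 0
~(x3 ^ ((x6 | x5) <-> (x4 ^ (x4 ^ ~(x6 & x1))))) = ~0 = 1
x4 <-> x5 = 1 <-> 1 = 1
(x4 <-> x5) -> x2 = 1 -> 0 = 0
~(x3 ^ ((x6 | x5) <-> (x4 ^ (x4 ^ ~(x6 & x1))))) ^ ((x4 <-> x5) -> x2) = 1 ^ 0 = 1
x2 & x4 = 0 & 1 = 0
(~(x3 ^ ((x6 | x5) <-> (x4 ^ (x4 ^ ~(x6 & x1))))) ^ ((x4 <-> x5) -> x2)) -> (x2 & x4) = 1 -> 0 = 0

0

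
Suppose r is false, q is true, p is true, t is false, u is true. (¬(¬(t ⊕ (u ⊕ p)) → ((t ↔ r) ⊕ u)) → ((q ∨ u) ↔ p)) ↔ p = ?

T

Substituting r=F, q=T, p=T, t=F, u=T:
u ⊕ p = T ⊕ T = F
t ⊕ (u ⊕ p) = F ⊕ F = F
¬(t ⊕ (u ⊕ p)) = ¬F = T
t ↔ r = F ↔ F = T
(t ↔ r) ⊕ u = T ⊕ T = F
¬(t ⊕ (u ⊕ p)) → ((t ↔ r) ⊕ u) = T → F = F
¬(¬(t ⊕ (u ⊕ p)) → ((t ↔ r) ⊕ u)) = ¬F = T
q ∨ u = T ∨ T = T
(q ∨ u) ↔ p = T ↔ T = T
¬(¬(t ⊕ (u ⊕ p)) → ((t ↔ r) ⊕ u)) → ((q ∨ u) ↔ p) = T → T = T
(¬(¬(t ⊕ (u ⊕ p)) → ((t ↔ r) ⊕ u)) → ((q ∨ u) ↔ p)) ↔ p = T ↔ T = T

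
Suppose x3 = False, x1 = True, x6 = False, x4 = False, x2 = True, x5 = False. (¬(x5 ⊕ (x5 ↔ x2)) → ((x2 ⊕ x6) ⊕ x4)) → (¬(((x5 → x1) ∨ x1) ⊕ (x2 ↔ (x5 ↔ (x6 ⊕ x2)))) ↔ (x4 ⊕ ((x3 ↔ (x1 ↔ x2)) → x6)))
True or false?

x5 ↔ x2 = False ↔ True = False
x5 ⊕ (x5 ↔ x2) = False ⊕ False = False
¬(x5 ⊕ (x5 ↔ x2)) = ¬False = True
x2 ⊕ x6 = True ⊕ False = True
(x2 ⊕ x6) ⊕ x4 = True ⊕ False = True
¬(x5 ⊕ (x5 ↔ x2)) → ((x2 ⊕ x6) ⊕ x4) = True → True = True
x5 → x1 = False → True = True
(x5 → x1) ∨ x1 = True ∨ True = True
x6 ⊕ x2 = False ⊕ True = True
x5 ↔ (x6 ⊕ x2) = False ↔ True = False
x2 ↔ (x5 ↔ (x6 ⊕ x2)) = True ↔ False = False
((x5 → x1) ∨ x1) ⊕ (x2 ↔ (x5 ↔ (x6 ⊕ x2))) = True ⊕ False = True
¬(((x5 → x1) ∨ x1) ⊕ (x2 ↔ (x5 ↔ (x6 ⊕ x2)))) = ¬True = False
x1 ↔ x2 = True ↔ True = True
x3 ↔ (x1 ↔ x2) = False ↔ True = False
(x3 ↔ (x1 ↔ x2)) → x6 = False → False = True
x4 ⊕ ((x3 ↔ (x1 ↔ x2)) → x6) = False ⊕ True = True
¬(((x5 → x1) ∨ x1) ⊕ (x2 ↔ (x5 ↔ (x6 ⊕ x2)))) ↔ (x4 ⊕ ((x3 ↔ (x1 ↔ x2)) → x6)) = False ↔ True = False
(¬(x5 ⊕ (x5 ↔ x2)) → ((x2 ⊕ x6) ⊕ x4)) → (¬(((x5 → x1) ∨ x1) ⊕ (x2 ↔ (x5 ↔ (x6 ⊕ x2)))) ↔ (x4 ⊕ ((x3 ↔ (x1 ↔ x2)) → x6))) = True → False = False

False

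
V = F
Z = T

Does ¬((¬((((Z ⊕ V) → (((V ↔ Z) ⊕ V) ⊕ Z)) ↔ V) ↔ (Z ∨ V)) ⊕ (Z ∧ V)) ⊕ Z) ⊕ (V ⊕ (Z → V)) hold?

Z ⊕ V = T ⊕ F = T
V ↔ Z = F ↔ T = F
(V ↔ Z) ⊕ V = F ⊕ F = F
((V ↔ Z) ⊕ V) ⊕ Z = F ⊕ T = T
(Z ⊕ V) → (((V ↔ Z) ⊕ V) ⊕ Z) = T → T = T
((Z ⊕ V) → (((V ↔ Z) ⊕ V) ⊕ Z)) ↔ V = T ↔ F = F
Z ∨ V = T ∨ F = T
(((Z ⊕ V) → (((V ↔ Z) ⊕ V) ⊕ Z)) ↔ V) ↔ (Z ∨ V) = F ↔ T = F
¬((((Z ⊕ V) → (((V ↔ Z) ⊕ V) ⊕ Z)) ↔ V) ↔ (Z ∨ V)) = ¬F = T
Z ∧ V = T ∧ F = F
¬((((Z ⊕ V) → (((V ↔ Z) ⊕ V) ⊕ Z)) ↔ V) ↔ (Z ∨ V)) ⊕ (Z ∧ V) = T ⊕ F = T
(¬((((Z ⊕ V) → (((V ↔ Z) ⊕ V) ⊕ Z)) ↔ V) ↔ (Z ∨ V)) ⊕ (Z ∧ V)) ⊕ Z = T ⊕ T = F
¬((¬((((Z ⊕ V) → (((V ↔ Z) ⊕ V) ⊕ Z)) ↔ V) ↔ (Z ∨ V)) ⊕ (Z ∧ V)) ⊕ Z) = ¬F = T
Z → V = T → F = F
V ⊕ (Z → V) = F ⊕ F = F
¬((¬((((Z ⊕ V) → (((V ↔ Z) ⊕ V) ⊕ Z)) ↔ V) ↔ (Z ∨ V)) ⊕ (Z ∧ V)) ⊕ Z) ⊕ (V ⊕ (Z → V)) = T ⊕ F = T

T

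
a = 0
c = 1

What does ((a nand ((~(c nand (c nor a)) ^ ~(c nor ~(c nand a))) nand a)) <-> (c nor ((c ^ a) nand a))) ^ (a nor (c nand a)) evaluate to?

0

Substituting a=0, c=1:
c nor a = 1 nor 0 = 0
c nand (c nor a) = 1 nand 0 = 1
~(c nand (c nor a)) = ~1 = 0
c nand a = 1 nand 0 = 1
~(c nand a) = ~1 = 0
c nor ~(c nand a) = 1 nor 0 = 0
~(c nor ~(c nand a)) = ~0 = 1
~(c nand (c nor a)) ^ ~(c nor ~(c nand a)) = 0 ^ 1 = 1
(~(c nand (c nor a)) ^ ~(c nor ~(c nand a))) nand a = 1 nand 0 = 1
a nand ((~(c nand (c nor a)) ^ ~(c nor ~(c nand a))) nand a) = 0 nand 1 = 1
c ^ a = 1 ^ 0 = 1
(c ^ a) nand a = 1 nand 0 = 1
c nor ((c ^ a) nand a) = 1 nor 1 = 0
(a nand ((~(c nand (c nor a)) ^ ~(c nor ~(c nand a))) nand a)) <-> (c nor ((c ^ a) nand a)) = 1 <-> 0 = 0
c nand a = 1 nand 0 = 1
a nor (c nand a) = 0 nor 1 = 0
((a nand ((~(c nand (c nor a)) ^ ~(c nor ~(c nand a))) nand a)) <-> (c nor ((c ^ a) nand a))) ^ (a nor (c nand a)) = 0 ^ 0 = 0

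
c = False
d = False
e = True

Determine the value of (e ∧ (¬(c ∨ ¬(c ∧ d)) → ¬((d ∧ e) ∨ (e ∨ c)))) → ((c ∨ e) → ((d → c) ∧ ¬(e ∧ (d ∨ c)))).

True

Substituting c=False, d=False, e=True:
c ∧ d = False ∧ False = False
¬(c ∧ d) = ¬False = True
c ∨ ¬(c ∧ d) = False ∨ True = True
¬(c ∨ ¬(c ∧ d)) = ¬True = False
d ∧ e = False ∧ True = False
e ∨ c = True ∨ False = True
(d ∧ e) ∨ (e ∨ c) = False ∨ True = True
¬((d ∧ e) ∨ (e ∨ c)) = ¬True = False
¬(c ∨ ¬(c ∧ d)) → ¬((d ∧ e) ∨ (e ∨ c)) = False → False = True
e ∧ (¬(c ∨ ¬(c ∧ d)) → ¬((d ∧ e) ∨ (e ∨ c))) = True ∧ True = True
c ∨ e = False ∨ True = True
d → c = False → False = True
d ∨ c = False ∨ False = False
e ∧ (d ∨ c) = True ∧ False = False
¬(e ∧ (d ∨ c)) = ¬False = True
(d → c) ∧ ¬(e ∧ (d ∨ c)) = True ∧ True = True
(c ∨ e) → ((d → c) ∧ ¬(e ∧ (d ∨ c))) = True → True = True
(e ∧ (¬(c ∨ ¬(c ∧ d)) → ¬((d ∧ e) ∨ (e ∨ c)))) → ((c ∨ e) → ((d → c) ∧ ¬(e ∧ (d ∨ c)))) = True → True = True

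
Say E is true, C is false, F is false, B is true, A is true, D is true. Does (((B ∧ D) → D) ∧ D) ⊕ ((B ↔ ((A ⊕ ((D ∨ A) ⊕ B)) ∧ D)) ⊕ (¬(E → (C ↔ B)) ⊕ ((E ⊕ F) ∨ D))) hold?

Substituting E=True, C=False, F=False, B=True, A=True, D=True:
B ∧ D = True ∧ True = True
(B ∧ D) → D = True → True = True
((B ∧ D) → D) ∧ D = True ∧ True = True
D ∨ A = True ∨ True = True
(D ∨ A) ⊕ B = True ⊕ True = False
A ⊕ ((D ∨ A) ⊕ B) = True ⊕ False = True
(A ⊕ ((D ∨ A) ⊕ B)) ∧ D = True ∧ True = True
B ↔ ((A ⊕ ((D ∨ A) ⊕ B)) ∧ D) = True ↔ True = True
C ↔ B = False ↔ True = False
E → (C ↔ B) = True → False = False
¬(E → (C ↔ B)) = ¬False = True
E ⊕ F = True ⊕ False = True
(E ⊕ F) ∨ D = True ∨ True = True
¬(E → (C ↔ B)) ⊕ ((E ⊕ F) ∨ D) = True ⊕ True = False
(B ↔ ((A ⊕ ((D ∨ A) ⊕ B)) ∧ D)) ⊕ (¬(E → (C ↔ B)) ⊕ ((E ⊕ F) ∨ D)) = True ⊕ False = True
(((B ∧ D) → D) ∧ D) ⊕ ((B ↔ ((A ⊕ ((D ∨ A) ⊕ B)) ∧ D)) ⊕ (¬(E → (C ↔ B)) ⊕ ((E ⊕ F) ∨ D))) = True ⊕ True = False

False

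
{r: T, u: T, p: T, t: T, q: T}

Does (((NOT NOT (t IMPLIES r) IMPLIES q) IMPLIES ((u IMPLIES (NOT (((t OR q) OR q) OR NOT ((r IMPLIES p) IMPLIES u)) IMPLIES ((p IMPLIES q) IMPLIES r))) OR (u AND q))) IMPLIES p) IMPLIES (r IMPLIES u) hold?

t IMPLIES r = T IMPLIES T = T
NOT (t IMPLIES r) = NOT T = F
NOT NOT (t IMPLIES r) = NOT F = T
NOT NOT (t IMPLIES r) IMPLIES q = T IMPLIES T = T
t OR q = T OR T = T
(t OR q) OR q = T OR T = T
r IMPLIES p = T IMPLIES T = T
(r IMPLIES p) IMPLIES u = T IMPLIES T = T
NOT ((r IMPLIES p) IMPLIES u) = NOT T = F
((t OR q) OR q) OR NOT ((r IMPLIES p) IMPLIES u) = T OR F = T
NOT (((t OR q) OR q) OR NOT ((r IMPLIES p) IMPLIES u)) = NOT T = F
p IMPLIES q = T IMPLIES T = T
(p IMPLIES q) IMPLIES r = T IMPLIES T = T
NOT (((t OR q) OR q) OR NOT ((r IMPLIES p) IMPLIES u)) IMPLIES ((p IMPLIES q) IMPLIES r) = F IMPLIES T = T
u IMPLIES (NOT (((t OR q) OR q) OR NOT ((r IMPLIES p) IMPLIES u)) IMPLIES ((p IMPLIES q) IMPLIES r)) = T IMPLIES T = T
u AND q = T AND T = T
(u IMPLIES (NOT (((t OR q) OR q) OR NOT ((r IMPLIES p) IMPLIES u)) IMPLIES ((p IMPLIES q) IMPLIES r))) OR (u AND q) = T OR T = T
(NOT NOT (t IMPLIES r) IMPLIES q) IMPLIES ((u IMPLIES (NOT (((t OR q) OR q) OR NOT ((r IMPLIES p) IMPLIES u)) IMPLIES ((p IMPLIES q) IMPLIES r))) OR (u AND q)) = T IMPLIES T = T
((NOT NOT (t IMPLIES r) IMPLIES q) IMPLIES ((u IMPLIES (NOT (((t OR q) OR q) OR NOT ((r IMPLIES p) IMPLIES u)) IMPLIES ((p IMPLIES q) IMPLIES r))) OR (u AND q))) IMPLIES p = T IMPLIES T = T
r IMPLIES u = T IMPLIES T = T
(((NOT NOT (t IMPLIES r) IMPLIES q) IMPLIES ((u IMPLIES (NOT (((t OR q) OR q) OR NOT ((r IMPLIES p) IMPLIES u)) IMPLIES ((p IMPLIES q) IMPLIES r))) OR (u AND q))) IMPLIES p) IMPLIES (r IMPLIES u) = T IMPLIES T = T

T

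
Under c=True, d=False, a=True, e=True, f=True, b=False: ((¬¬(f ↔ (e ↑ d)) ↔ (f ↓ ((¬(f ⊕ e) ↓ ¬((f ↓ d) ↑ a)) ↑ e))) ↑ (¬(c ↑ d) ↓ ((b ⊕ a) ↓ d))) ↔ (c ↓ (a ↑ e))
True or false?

False

Substituting c=True, d=False, a=True, e=True, f=True, b=False:
e ↑ d = True ↑ False = True
f ↔ (e ↑ d) = True ↔ True = True
¬(f ↔ (e ↑ d)) = ¬True = False
¬¬(f ↔ (e ↑ d)) = ¬False = True
f ⊕ e = True ⊕ True = False
¬(f ⊕ e) = ¬False = True
f ↓ d = True ↓ False = False
(f ↓ d) ↑ a = False ↑ True = True
¬((f ↓ d) ↑ a) = ¬True = False
¬(f ⊕ e) ↓ ¬((f ↓ d) ↑ a) = True ↓ False = False
(¬(f ⊕ e) ↓ ¬((f ↓ d) ↑ a)) ↑ e = False ↑ True = True
f ↓ ((¬(f ⊕ e) ↓ ¬((f ↓ d) ↑ a)) ↑ e) = True ↓ True = False
¬¬(f ↔ (e ↑ d)) ↔ (f ↓ ((¬(f ⊕ e) ↓ ¬((f ↓ d) ↑ a)) ↑ e)) = True ↔ False = False
c ↑ d = True ↑ False = True
¬(c ↑ d) = ¬True = False
b ⊕ a = False ⊕ True = True
(b ⊕ a) ↓ d = True ↓ False = False
¬(c ↑ d) ↓ ((b ⊕ a) ↓ d) = False ↓ False = True
(¬¬(f ↔ (e ↑ d)) ↔ (f ↓ ((¬(f ⊕ e) ↓ ¬((f ↓ d) ↑ a)) ↑ e))) ↑ (¬(c ↑ d) ↓ ((b ⊕ a) ↓ d)) = False ↑ True = True
a ↑ e = True ↑ True = False
c ↓ (a ↑ e) = True ↓ False = False
((¬¬(f ↔ (e ↑ d)) ↔ (f ↓ ((¬(f ⊕ e) ↓ ¬((f ↓ d) ↑ a)) ↑ e))) ↑ (¬(c ↑ d) ↓ ((b ⊕ a) ↓ d))) ↔ (c ↓ (a ↑ e)) = True ↔ False = False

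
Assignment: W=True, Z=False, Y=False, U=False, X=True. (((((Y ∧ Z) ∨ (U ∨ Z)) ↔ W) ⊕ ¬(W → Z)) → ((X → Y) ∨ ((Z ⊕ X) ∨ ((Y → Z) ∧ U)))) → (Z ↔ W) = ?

Substituting W=True, Z=False, Y=False, U=False, X=True:
Y ∧ Z = False ∧ False = False
U ∨ Z = False ∨ False = False
(Y ∧ Z) ∨ (U ∨ Z) = False ∨ False = False
((Y ∧ Z) ∨ (U ∨ Z)) ↔ W = False ↔ True = False
W → Z = True → False = False
¬(W → Z) = ¬False = True
(((Y ∧ Z) ∨ (U ∨ Z)) ↔ W) ⊕ ¬(W → Z) = False ⊕ True = True
X → Y = True → False = False
Z ⊕ X = False ⊕ True = True
Y → Z = False → False = True
(Y → Z) ∧ U = True ∧ False = False
(Z ⊕ X) ∨ ((Y → Z) ∧ U) = True ∨ False = True
(X → Y) ∨ ((Z ⊕ X) ∨ ((Y → Z) ∧ U)) = False ∨ True = True
((((Y ∧ Z) ∨ (U ∨ Z)) ↔ W) ⊕ ¬(W → Z)) → ((X → Y) ∨ ((Z ⊕ X) ∨ ((Y → Z) ∧ U))) = True → True = True
Z ↔ W = False ↔ True = False
(((((Y ∧ Z) ∨ (U ∨ Z)) ↔ W) ⊕ ¬(W → Z)) → ((X → Y) ∨ ((Z ⊕ X) ∨ ((Y → Z) ∧ U)))) → (Z ↔ W) = True → False = False

False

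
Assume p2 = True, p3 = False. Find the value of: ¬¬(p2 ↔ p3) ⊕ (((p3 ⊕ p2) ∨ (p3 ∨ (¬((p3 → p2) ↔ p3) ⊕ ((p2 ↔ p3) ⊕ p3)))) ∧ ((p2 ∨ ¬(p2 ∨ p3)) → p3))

False

p2 ↔ p3 = True ↔ False = False
¬(p2 ↔ p3) = ¬False = True
¬¬(p2 ↔ p3) = ¬True = False
p3 ⊕ p2 = False ⊕ True = True
p3 → p2 = False → True = True
(p3 → p2) ↔ p3 = True ↔ False = False
¬((p3 → p2) ↔ p3) = ¬False = True
p2 ↔ p3 = True ↔ False = False
(p2 ↔ p3) ⊕ p3 = False ⊕ False = False
¬((p3 → p2) ↔ p3) ⊕ ((p2 ↔ p3) ⊕ p3) = True ⊕ False = True
p3 ∨ (¬((p3 → p2) ↔ p3) ⊕ ((p2 ↔ p3) ⊕ p3)) = False ∨ True = True
(p3 ⊕ p2) ∨ (p3 ∨ (¬((p3 → p2) ↔ p3) ⊕ ((p2 ↔ p3) ⊕ p3))) = True ∨ True = True
p2 ∨ p3 = True ∨ False = True
¬(p2 ∨ p3) = ¬True = False
p2 ∨ ¬(p2 ∨ p3) = True ∨ False = True
(p2 ∨ ¬(p2 ∨ p3)) → p3 = True → False = False
((p3 ⊕ p2) ∨ (p3 ∨ (¬((p3 → p2) ↔ p3) ⊕ ((p2 ↔ p3) ⊕ p3)))) ∧ ((p2 ∨ ¬(p2 ∨ p3)) → p3) = True ∧ False = False
¬¬(p2 ↔ p3) ⊕ (((p3 ⊕ p2) ∨ (p3 ∨ (¬((p3 → p2) ↔ p3) ⊕ ((p2 ↔ p3) ⊕ p3)))) ∧ ((p2 ∨ ¬(p2 ∨ p3)) → p3)) = False ⊕ False = False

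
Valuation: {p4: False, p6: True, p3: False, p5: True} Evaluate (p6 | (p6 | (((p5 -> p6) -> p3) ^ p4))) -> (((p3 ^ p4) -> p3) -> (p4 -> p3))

True

p5 -> p6 = True -> True = True
(p5 -> p6) -> p3 = True -> False = False
((p5 -> p6) -> p3) ^ p4 = False ^ False = False
p6 | (((p5 -> p6) -> p3) ^ p4) = True | False = True
p6 | (p6 | (((p5 -> p6) -> p3) ^ p4)) = True | True = True
p3 ^ p4 = False ^ False = False
(p3 ^ p4) -> p3 = False -> False = True
p4 -> p3 = False -> False = True
((p3 ^ p4) -> p3) -> (p4 -> p3) = True -> True = True
(p6 | (p6 | (((p5 -> p6) -> p3) ^ p4))) -> (((p3 ^ p4) -> p3) -> (p4 -> p3)) = True -> True = True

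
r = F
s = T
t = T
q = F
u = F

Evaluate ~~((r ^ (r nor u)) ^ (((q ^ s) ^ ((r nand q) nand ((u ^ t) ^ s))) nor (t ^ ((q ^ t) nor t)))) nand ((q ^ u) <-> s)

r nor u = F nor F = T
r ^ (r nor u) = F ^ T = T
q ^ s = F ^ T = T
r nand q = F nand F = T
u ^ t = F ^ T = T
(u ^ t) ^ s = T ^ T = F
(r nand q) nand ((u ^ t) ^ s) = T nand F = T
(q ^ s) ^ ((r nand q) nand ((u ^ t) ^ s)) = T ^ T = F
q ^ t = F ^ T = T
(q ^ t) nor t = T nor T = F
t ^ ((q ^ t) nor t) = T ^ F = T
((q ^ s) ^ ((r nand q) nand ((u ^ t) ^ s))) nor (t ^ ((q ^ t) nor t)) = F nor T = F
(r ^ (r nor u)) ^ (((q ^ s) ^ ((r nand q) nand ((u ^ t) ^ s))) nor (t ^ ((q ^ t) nor t))) = T ^ F = T
~((r ^ (r nor u)) ^ (((q ^ s) ^ ((r nand q) nand ((u ^ t) ^ s))) nor (t ^ ((q ^ t) nor t)))) = ~T = F
~~((r ^ (r nor u)) ^ (((q ^ s) ^ ((r nand q) nand ((u ^ t) ^ s))) nor (t ^ ((q ^ t) nor t)))) = ~F = T
q ^ u = F ^ F = F
(q ^ u) <-> s = F <-> T = F
~~((r ^ (r nor u)) ^ (((q ^ s) ^ ((r nand q) nand ((u ^ t) ^ s))) nor (t ^ ((q ^ t) nor t)))) nand ((q ^ u) <-> s) = T nand F = T

T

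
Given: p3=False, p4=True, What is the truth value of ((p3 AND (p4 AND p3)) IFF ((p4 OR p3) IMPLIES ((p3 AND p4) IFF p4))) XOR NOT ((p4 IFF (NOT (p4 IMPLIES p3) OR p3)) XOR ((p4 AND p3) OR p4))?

False

Substituting p3=False, p4=True:
p4 AND p3 = True AND False = False
p3 AND (p4 AND p3) = False AND False = False
p4 OR p3 = True OR False = True
p3 AND p4 = False AND True = False
(p3 AND p4) IFF p4 = False IFF True = False
(p4 OR p3) IMPLIES ((p3 AND p4) IFF p4) = True IMPLIES False = False
(p3 AND (p4 AND p3)) IFF ((p4 OR p3) IMPLIES ((p3 AND p4) IFF p4)) = False IFF False = True
p4 IMPLIES p3 = True IMPLIES False = False
NOT (p4 IMPLIES p3) = NOT False = True
NOT (p4 IMPLIES p3) OR p3 = True OR False = True
p4 IFF (NOT (p4 IMPLIES p3) OR p3) = True IFF True = True
p4 AND p3 = True AND False = False
(p4 AND p3) OR p4 = False OR True = True
(p4 IFF (NOT (p4 IMPLIES p3) OR p3)) XOR ((p4 AND p3) OR p4) = True XOR True = False
NOT ((p4 IFF (NOT (p4 IMPLIES p3) OR p3)) XOR ((p4 AND p3) OR p4)) = NOT False = True
((p3 AND (p4 AND p3)) IFF ((p4 OR p3) IMPLIES ((p3 AND p4) IFF p4))) XOR NOT ((p4 IFF (NOT (p4 IMPLIES p3) OR p3)) XOR ((p4 AND p3) OR p4)) = True XOR True = False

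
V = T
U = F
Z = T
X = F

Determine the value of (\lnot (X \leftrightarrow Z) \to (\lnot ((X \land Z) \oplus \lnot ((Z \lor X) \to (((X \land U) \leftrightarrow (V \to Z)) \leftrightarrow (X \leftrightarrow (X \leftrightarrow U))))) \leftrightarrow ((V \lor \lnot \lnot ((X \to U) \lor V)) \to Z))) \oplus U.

T

Substituting V=T, U=F, Z=T, X=F:
X \leftrightarrow Z = F \leftrightarrow T = F
\lnot (X \leftrightarrow Z) = \lnot F = T
X \land Z = F \land T = F
Z \lor X = T \lor F = T
X \land U = F \land F = F
V \to Z = T \to T = T
(X \land U) \leftrightarrow (V \to Z) = F \leftrightarrow T = F
X \leftrightarrow U = F \leftrightarrow F = T
X \leftrightarrow (X \leftrightarrow U) = F \leftrightarrow T = F
((X \land U) \leftrightarrow (V \to Z)) \leftrightarrow (X \leftrightarrow (X \leftrightarrow U)) = F \leftrightarrow F = T
(Z \lor X) \to (((X \land U) \leftrightarrow (V \to Z)) \leftrightarrow (X \leftrightarrow (X \leftrightarrow U))) = T \to T = T
\lnot ((Z \lor X) \to (((X \land U) \leftrightarrow (V \to Z)) \leftrightarrow (X \leftrightarrow (X \leftrightarrow U)))) = \lnot T = F
(X \land Z) \oplus \lnot ((Z \lor X) \to (((X \land U) \leftrightarrow (V \to Z)) \leftrightarrow (X \leftrightarrow (X \leftrightarrow U)))) = F \oplus F = F
\lnot ((X \land Z) \oplus \lnot ((Z \lor X) \to (((X \land U) \leftrightarrow (V \to Z)) \leftrightarrow (X \leftrightarrow (X \leftrightarrow U))))) = \lnot F = T
X \to U = F \to F = T
(X \to U) \lor V = T \lor T = T
\lnot ((X \to U) \lor V) = \lnot T = F
\lnot \lnot ((X \to U) \lor V) = \lnot F = T
V \lor \lnot \lnot ((X \to U) \lor V) = T \lor T = T
(V \lor \lnot \lnot ((X \to U) \lor V)) \to Z = T \to T = T
\lnot ((X \land Z) \oplus \lnot ((Z \lor X) \to (((X \land U) \leftrightarrow (V \to Z)) \leftrightarrow (X \leftrightarrow (X \leftrightarrow U))))) \leftrightarrow ((V \lor \lnot \lnot ((X \to U) \lor V)) \to Z) = T \leftrightarrow T = T
\lnot (X \leftrightarrow Z) \to (\lnot ((X \land Z) \oplus \lnot ((Z \lor X) \to (((X \land U) \leftrightarrow (V \to Z)) \leftrightarrow (X \leftrightarrow (X \leftrightarrow U))))) \leftrightarrow ((V \lor \lnot \lnot ((X \to U) \lor V)) \to Z)) = T \to T = T
(\lnot (X \leftrightarrow Z) \to (\lnot ((X \land Z) \oplus \lnot ((Z \lor X) \to (((X \land U) \leftrightarrow (V \to Z)) \leftrightarrow (X \leftrightarrow (X \leftrightarrow U))))) \leftrightarrow ((V \lor \lnot \lnot ((X \to U) \lor V)) \to Z))) \oplus U = T \oplus F = T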